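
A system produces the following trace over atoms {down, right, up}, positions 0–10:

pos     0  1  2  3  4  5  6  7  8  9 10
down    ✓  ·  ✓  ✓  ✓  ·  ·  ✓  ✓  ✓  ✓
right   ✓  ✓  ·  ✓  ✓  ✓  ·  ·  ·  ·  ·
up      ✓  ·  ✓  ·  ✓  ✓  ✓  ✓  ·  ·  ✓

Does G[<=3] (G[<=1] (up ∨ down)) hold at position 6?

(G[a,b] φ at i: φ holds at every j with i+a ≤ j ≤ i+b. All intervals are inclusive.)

True

Check G[<=1] (up ∨ down) at every j in [6,9]:
  j=6: holds on [6,7]
  j=7: holds on [7,8]
  j=8: holds on [8,9]
  j=9: holds on [9,10]
All positions satisfy it → formula holds.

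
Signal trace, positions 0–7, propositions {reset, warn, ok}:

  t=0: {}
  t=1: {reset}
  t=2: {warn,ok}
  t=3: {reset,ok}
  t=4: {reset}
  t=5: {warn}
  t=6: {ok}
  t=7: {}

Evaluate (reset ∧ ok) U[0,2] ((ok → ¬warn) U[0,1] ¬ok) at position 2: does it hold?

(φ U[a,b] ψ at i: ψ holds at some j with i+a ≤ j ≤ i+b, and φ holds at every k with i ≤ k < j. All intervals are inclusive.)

Does not hold

Need some j in [2,4] with ((ok → ¬warn) U[0,1] ¬ok), and (reset ∧ ok) at every k in [2,j-1].
  j=2: ((ok → ¬warn) U[0,1] ¬ok) — fails.
  j=3: ((ok → ¬warn) U[0,1] ¬ok) holds, but (reset ∧ ok) fails at k=2 → not this j.
  j=4: ((ok → ¬warn) U[0,1] ¬ok) holds, but (reset ∧ ok) fails at k=2 → not this j.
No j in the window works → until fails.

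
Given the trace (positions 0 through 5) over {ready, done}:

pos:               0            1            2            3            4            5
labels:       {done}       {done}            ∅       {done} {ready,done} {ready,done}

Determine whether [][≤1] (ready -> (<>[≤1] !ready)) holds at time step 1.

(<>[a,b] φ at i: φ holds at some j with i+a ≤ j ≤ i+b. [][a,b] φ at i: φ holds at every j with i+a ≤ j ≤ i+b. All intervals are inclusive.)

Check (ready -> (<>[≤1] !ready)) at every j in [1,2]:
  j=1: antecedent false → ✓
  j=2: antecedent false → ✓
All positions satisfy it → formula holds.

Yes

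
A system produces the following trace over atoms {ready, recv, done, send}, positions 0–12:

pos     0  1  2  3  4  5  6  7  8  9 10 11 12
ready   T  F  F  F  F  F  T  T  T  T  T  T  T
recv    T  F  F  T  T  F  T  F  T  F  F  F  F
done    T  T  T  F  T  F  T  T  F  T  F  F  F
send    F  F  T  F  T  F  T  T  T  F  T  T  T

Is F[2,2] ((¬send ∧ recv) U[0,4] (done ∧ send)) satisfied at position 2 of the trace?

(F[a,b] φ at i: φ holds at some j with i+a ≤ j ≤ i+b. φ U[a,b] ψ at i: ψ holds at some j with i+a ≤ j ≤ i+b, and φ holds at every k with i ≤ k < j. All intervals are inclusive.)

Check ((¬send ∧ recv) U[0,4] (done ∧ send)) at each j in [4,4]:
  j=4: holds
Found at j=4 → formula holds.

True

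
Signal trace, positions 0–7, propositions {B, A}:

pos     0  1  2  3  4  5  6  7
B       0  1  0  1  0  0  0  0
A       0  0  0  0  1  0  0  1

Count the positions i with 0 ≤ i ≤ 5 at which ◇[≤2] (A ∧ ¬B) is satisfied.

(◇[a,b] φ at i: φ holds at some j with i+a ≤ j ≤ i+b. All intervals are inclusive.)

4

Evaluate at each i in [0,5]:
  i=0: ✗ (none in [0,2])
  i=1: ✗ (none in [1,3])
  i=2: ✓ (witness j=4)
  i=3: ✓ (witness j=4)
  i=4: ✓ (witness j=4)
  i=5: ✓ (witness j=7)
Positions where it holds: {2, 3, 4, 5} → 4.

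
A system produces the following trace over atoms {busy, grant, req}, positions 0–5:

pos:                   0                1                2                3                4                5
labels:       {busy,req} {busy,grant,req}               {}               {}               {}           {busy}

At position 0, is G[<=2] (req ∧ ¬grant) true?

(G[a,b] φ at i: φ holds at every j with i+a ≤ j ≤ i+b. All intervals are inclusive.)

Does not hold

Check (req ∧ ¬grant) at every j in [0,2]:
  j=0: true
  j=1: false
  j=2: false
Fails at j=1 → formula fails.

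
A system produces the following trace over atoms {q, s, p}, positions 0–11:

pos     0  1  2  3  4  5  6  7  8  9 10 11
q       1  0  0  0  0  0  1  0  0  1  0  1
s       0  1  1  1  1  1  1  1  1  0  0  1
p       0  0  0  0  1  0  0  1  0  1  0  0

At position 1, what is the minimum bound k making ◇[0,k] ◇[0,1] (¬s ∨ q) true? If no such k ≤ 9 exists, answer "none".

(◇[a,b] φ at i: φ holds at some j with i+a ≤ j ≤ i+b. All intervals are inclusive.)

Scan j = 1,2,… for ◇[0,1] (¬s ∨ q):
  j=1: fails
  j=2: fails
  j=3: fails
  j=4: fails
  j=5: holds
First hit at j=5, so smallest k = 5-1 = 4.

4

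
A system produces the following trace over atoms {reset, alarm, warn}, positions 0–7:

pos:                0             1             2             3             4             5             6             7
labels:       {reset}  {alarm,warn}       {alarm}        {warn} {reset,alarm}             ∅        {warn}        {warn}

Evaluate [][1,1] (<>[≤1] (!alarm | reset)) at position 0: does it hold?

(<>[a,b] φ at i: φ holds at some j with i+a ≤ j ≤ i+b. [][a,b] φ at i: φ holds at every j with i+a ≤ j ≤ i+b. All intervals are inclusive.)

No

Check <>[≤1] (!alarm | reset) at every j in [1,1]:
  j=1: fails (none in [1,2])
Fails at j=1 → formula fails.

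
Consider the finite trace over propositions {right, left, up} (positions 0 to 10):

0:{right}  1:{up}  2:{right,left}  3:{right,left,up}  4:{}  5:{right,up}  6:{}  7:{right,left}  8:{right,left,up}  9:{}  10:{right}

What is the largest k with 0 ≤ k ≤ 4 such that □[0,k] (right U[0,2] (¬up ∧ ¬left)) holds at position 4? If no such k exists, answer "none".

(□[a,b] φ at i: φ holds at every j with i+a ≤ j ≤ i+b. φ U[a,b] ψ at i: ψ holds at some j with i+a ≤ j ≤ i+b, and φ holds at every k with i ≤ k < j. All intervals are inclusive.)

4

(right U[0,2] (¬up ∧ ¬left)) must hold from j=4 onward; find where it first fails.
  j=4: holds
  j=5: holds
  j=6: holds
  j=7: holds
  j=8: holds
Holds through j=8; largest k = 4.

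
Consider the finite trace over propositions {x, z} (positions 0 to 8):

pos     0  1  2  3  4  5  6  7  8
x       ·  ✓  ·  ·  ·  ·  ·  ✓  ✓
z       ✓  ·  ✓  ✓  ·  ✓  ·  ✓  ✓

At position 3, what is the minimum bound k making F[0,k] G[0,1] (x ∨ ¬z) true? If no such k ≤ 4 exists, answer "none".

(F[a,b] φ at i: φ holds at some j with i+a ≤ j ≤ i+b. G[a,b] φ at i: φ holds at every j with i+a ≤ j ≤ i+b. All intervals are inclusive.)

Scan j = 3,4,… for G[0,1] (x ∨ ¬z):
  j=3: fails
  j=4: fails
  j=5: fails
  j=6: holds
First hit at j=6, so smallest k = 6-3 = 3.

3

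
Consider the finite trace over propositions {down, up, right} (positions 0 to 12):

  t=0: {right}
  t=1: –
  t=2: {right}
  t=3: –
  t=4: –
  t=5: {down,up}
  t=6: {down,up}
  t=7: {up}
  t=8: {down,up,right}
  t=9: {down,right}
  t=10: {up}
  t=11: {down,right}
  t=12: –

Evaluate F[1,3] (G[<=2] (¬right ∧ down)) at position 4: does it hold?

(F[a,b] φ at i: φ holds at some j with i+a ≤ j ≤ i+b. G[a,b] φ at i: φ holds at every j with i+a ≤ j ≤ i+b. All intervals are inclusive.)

Check G[<=2] (¬right ∧ down) at each j in [5,7]:
  j=5: fails at 7
  j=6: fails at 7
  j=7: fails at 7
No position in the window satisfies it → formula fails.

False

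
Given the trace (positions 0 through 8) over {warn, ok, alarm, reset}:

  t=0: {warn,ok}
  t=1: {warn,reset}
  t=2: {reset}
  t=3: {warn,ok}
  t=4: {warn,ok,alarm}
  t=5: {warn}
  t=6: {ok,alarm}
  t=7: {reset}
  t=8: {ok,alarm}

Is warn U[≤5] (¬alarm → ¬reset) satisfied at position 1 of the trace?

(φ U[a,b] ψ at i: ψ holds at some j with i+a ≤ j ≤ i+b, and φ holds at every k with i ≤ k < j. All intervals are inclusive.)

Does not hold

Need some j in [1,6] with (¬alarm → ¬reset), and warn at every k in [1,j-1].
  j=1: (¬alarm → ¬reset) false.
  j=2: (¬alarm → ¬reset) false.
  j=3: (¬alarm → ¬reset) holds, but warn fails at k=2 → not this j.
  j=4: (¬alarm → ¬reset) holds, but warn fails at k=2 → not this j.
  j=5: (¬alarm → ¬reset) holds, but warn fails at k=2 → not this j.
  j=6: (¬alarm → ¬reset) holds, but warn fails at k=2 → not this j.
No j in the window works → until fails.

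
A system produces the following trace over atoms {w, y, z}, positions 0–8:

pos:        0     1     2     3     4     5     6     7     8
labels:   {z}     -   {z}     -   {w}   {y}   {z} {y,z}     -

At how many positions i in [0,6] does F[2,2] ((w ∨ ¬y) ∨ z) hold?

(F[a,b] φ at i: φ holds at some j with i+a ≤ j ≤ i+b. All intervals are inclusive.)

6

Evaluate at each i in [0,6]:
  i=0: ✓ (witness j=2)
  i=1: ✓ (witness j=3)
  i=2: ✓ (witness j=4)
  i=3: ✗ (none in [5,5])
  i=4: ✓ (witness j=6)
  i=5: ✓ (witness j=7)
  i=6: ✓ (witness j=8)
Positions where it holds: {0, 1, 2, 4, 5, 6} → 6.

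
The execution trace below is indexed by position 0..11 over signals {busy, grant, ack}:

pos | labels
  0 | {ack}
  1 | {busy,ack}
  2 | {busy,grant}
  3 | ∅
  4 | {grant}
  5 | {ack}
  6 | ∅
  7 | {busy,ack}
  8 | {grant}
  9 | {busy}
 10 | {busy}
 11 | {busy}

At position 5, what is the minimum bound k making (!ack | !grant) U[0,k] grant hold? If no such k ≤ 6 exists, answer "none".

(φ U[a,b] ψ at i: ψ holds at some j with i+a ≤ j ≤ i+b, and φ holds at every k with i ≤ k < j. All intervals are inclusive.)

3

Need earliest j ≥ 5 with grant, and (!ack | !grant) at every k in [5,j-1].
  j=5: rhs fails.
  j=6: rhs fails.
  j=7: rhs fails.
  j=8: rhs holds; lhs holds on [5,7]. k = 3.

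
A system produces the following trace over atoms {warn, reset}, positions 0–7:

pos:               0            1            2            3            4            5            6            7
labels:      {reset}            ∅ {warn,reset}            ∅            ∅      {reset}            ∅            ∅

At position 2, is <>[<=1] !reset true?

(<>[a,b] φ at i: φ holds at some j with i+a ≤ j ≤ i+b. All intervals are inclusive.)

Check !reset at each j in [2,3]:
  j=2: false
  j=3: true
Found at j=3 → formula holds.

Holds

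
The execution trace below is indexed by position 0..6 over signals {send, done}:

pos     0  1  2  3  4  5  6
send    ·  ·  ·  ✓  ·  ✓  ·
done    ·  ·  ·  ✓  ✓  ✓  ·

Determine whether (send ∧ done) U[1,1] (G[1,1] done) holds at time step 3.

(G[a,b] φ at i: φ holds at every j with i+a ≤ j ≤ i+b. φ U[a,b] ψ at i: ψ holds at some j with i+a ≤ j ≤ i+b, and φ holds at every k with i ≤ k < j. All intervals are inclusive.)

Need some j in [4,4] with G[1,1] done, and (send ∧ done) at every k in [3,j-1].
  j=4: G[1,1] done holds; (send ∧ done) holds at every k in [3,3] → satisfied.

Yes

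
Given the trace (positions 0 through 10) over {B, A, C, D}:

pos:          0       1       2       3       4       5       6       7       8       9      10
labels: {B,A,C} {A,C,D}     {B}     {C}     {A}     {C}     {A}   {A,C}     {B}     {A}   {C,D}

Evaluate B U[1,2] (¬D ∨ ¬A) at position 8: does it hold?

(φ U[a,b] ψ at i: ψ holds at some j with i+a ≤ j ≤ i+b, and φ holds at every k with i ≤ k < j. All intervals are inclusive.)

True

Need some j in [9,10] with (¬D ∨ ¬A), and B at every k in [8,j-1].
  j=9: (¬D ∨ ¬A) holds; B holds at every k in [8,8] → satisfied.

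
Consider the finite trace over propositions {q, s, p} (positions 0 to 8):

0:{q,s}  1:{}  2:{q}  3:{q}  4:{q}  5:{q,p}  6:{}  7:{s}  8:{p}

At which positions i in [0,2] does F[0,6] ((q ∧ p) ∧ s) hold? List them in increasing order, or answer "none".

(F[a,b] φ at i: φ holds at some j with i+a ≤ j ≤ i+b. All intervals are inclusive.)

none

Evaluate at each i in [0,2]:
  i=0: ✗ (none in [0,6])
  i=1: ✗ (none in [1,7])
  i=2: ✗ (none in [2,8])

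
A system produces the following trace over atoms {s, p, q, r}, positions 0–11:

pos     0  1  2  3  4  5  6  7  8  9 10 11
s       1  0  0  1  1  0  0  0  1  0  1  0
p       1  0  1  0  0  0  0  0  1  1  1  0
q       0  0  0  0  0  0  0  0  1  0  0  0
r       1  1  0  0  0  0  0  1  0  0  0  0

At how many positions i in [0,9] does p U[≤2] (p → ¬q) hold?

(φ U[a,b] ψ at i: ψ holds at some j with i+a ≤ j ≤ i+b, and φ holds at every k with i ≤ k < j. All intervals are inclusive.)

Evaluate at each i in [0,9]:
  i=0: ✓ (rhs at j=0)
  i=1: ✓ (rhs at j=1)
  i=2: ✓ (rhs at j=2)
  i=3: ✓ (rhs at j=3)
  i=4: ✓ (rhs at j=4)
  i=5: ✓ (rhs at j=5)
  i=6: ✓ (rhs at j=6)
  i=7: ✓ (rhs at j=7)
  i=8: ✓ (rhs at j=9; lhs holds on [8,8])
  i=9: ✓ (rhs at j=9)
Positions where it holds: {0, 1, 2, 3, 4, 5, 6, 7, 8, 9} → 10.

10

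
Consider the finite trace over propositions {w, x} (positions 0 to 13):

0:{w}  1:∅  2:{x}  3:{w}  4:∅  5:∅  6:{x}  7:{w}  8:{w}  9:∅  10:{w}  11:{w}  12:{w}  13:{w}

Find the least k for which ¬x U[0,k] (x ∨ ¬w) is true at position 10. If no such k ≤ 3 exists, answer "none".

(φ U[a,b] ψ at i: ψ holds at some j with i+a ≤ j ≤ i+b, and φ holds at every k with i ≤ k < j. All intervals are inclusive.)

none

Need earliest j ≥ 10 with (x ∨ ¬w), and ¬x at every k in [10,j-1].
  j=10: rhs fails.
  j=11: rhs fails.
  j=12: rhs fails.
  j=13: rhs fails.
No witness within the range → none.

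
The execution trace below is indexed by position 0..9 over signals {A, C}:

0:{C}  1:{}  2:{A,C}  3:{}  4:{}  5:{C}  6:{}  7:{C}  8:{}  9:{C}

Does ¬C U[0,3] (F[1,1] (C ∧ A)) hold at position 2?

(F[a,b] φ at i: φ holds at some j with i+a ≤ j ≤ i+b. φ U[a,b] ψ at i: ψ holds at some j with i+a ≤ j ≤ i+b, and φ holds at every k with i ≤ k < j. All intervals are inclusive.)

No

Need some j in [2,5] with F[1,1] (C ∧ A), and ¬C at every k in [2,j-1].
  j=2: F[1,1] (C ∧ A) — fails (none in [3,3]).
  j=3: F[1,1] (C ∧ A) — fails (none in [4,4]).
  j=4: F[1,1] (C ∧ A) — fails (none in [5,5]).
  j=5: F[1,1] (C ∧ A) — fails (none in [6,6]).
No j in the window works → until fails.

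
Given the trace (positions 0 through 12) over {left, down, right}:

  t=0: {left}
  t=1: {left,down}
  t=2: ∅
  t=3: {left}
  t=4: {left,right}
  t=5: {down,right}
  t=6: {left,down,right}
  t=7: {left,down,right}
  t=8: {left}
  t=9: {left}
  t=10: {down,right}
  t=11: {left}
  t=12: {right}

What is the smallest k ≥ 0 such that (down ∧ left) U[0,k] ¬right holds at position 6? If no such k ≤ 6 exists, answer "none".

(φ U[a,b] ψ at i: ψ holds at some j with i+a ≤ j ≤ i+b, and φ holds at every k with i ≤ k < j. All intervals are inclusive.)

2

Need earliest j ≥ 6 with ¬right, and (down ∧ left) at every k in [6,j-1].
  j=6: rhs fails.
  j=7: rhs fails.
  j=8: rhs holds; lhs holds on [6,7]. k = 2.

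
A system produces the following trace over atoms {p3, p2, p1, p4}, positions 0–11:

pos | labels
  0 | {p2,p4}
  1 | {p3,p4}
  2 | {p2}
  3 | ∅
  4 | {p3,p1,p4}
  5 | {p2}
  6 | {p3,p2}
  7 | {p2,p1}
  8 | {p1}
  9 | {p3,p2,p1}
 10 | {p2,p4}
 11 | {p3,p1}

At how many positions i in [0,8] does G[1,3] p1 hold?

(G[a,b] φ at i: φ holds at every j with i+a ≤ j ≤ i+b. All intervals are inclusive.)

Evaluate at each i in [0,8]:
  i=0: ✗ (fails at j=1)
  i=1: ✗ (fails at j=2)
  i=2: ✗ (fails at j=3)
  i=3: ✗ (fails at j=5)
  i=4: ✗ (fails at j=5)
  i=5: ✗ (fails at j=6)
  i=6: ✓ (all of [7,9])
  i=7: ✗ (fails at j=10)
  i=8: ✗ (fails at j=10)
Positions where it holds: {6} → 1.

1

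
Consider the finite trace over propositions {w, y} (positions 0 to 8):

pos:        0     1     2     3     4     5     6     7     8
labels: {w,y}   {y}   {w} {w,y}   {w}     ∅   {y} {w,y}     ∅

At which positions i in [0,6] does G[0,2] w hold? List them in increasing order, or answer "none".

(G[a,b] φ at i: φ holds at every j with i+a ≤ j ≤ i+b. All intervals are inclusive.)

2

Evaluate at each i in [0,6]:
  i=0: ✗ (fails at j=1)
  i=1: ✗ (fails at j=1)
  i=2: ✓ (all of [2,4])
  i=3: ✗ (fails at j=5)
  i=4: ✗ (fails at j=5)
  i=5: ✗ (fails at j=5)
  i=6: ✗ (fails at j=6)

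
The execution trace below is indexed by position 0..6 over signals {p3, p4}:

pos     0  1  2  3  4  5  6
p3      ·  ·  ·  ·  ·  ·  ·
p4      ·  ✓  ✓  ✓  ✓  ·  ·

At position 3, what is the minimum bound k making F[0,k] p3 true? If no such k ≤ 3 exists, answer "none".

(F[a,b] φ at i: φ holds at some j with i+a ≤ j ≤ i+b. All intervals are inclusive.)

Scan j = 3,4,… for p3:
  j=3: fails
  j=4: fails
  j=5: fails
  j=6: fails
No j in [3,6] satisfies it → none.

none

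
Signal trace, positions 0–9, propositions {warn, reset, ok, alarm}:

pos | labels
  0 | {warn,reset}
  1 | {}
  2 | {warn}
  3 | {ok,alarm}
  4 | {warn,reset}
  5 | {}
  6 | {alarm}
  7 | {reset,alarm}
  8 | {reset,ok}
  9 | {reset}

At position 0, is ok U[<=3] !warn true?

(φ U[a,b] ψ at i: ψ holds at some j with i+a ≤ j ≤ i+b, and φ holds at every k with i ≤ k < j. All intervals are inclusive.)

Need some j in [0,3] with !warn, and ok at every k in [0,j-1].
  j=0: !warn false.
  j=1: !warn holds, but ok fails at k=0 → not this j.
  j=2: !warn false.
  j=3: !warn holds, but ok fails at k=0 → not this j.
No j in the window works → until fails.

Does not hold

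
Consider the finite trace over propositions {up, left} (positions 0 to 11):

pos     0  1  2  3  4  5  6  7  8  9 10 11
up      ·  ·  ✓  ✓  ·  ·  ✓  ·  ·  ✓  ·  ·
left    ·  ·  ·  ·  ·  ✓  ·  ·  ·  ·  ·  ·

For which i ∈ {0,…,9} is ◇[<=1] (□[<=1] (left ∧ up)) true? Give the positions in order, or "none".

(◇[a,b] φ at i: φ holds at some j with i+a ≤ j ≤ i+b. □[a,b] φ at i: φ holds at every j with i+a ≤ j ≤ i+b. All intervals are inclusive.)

Evaluate at each i in [0,9]:
  i=0: ✗ (none in [0,1])
  i=1: ✗ (none in [1,2])
  i=2: ✗ (none in [2,3])
  i=3: ✗ (none in [3,4])
  i=4: ✗ (none in [4,5])
  i=5: ✗ (none in [5,6])
  i=6: ✗ (none in [6,7])
  i=7: ✗ (none in [7,8])
  i=8: ✗ (none in [8,9])
  i=9: ✗ (none in [9,10])

none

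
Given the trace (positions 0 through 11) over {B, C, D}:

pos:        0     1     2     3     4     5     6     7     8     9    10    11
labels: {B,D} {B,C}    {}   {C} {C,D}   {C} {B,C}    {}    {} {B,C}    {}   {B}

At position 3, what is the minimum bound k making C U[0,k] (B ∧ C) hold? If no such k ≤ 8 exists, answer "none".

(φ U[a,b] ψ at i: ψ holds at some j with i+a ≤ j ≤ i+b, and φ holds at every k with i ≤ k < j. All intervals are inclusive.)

Need earliest j ≥ 3 with (B ∧ C), and C at every k in [3,j-1].
  j=3: rhs fails.
  j=4: rhs fails.
  j=5: rhs fails.
  j=6: rhs holds; lhs holds on [3,5]. k = 3.

3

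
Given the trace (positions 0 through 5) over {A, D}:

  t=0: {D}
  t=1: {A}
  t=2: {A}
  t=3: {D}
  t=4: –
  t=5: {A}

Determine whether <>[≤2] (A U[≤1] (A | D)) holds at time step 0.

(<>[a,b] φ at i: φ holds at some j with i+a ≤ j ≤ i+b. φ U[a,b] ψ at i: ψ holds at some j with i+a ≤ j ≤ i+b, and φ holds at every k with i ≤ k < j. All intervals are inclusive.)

Check (A U[≤1] (A | D)) at each j in [0,2]:
  j=0: holds
  j=1: holds
  j=2: holds
Found at j=0 → formula holds.

Holds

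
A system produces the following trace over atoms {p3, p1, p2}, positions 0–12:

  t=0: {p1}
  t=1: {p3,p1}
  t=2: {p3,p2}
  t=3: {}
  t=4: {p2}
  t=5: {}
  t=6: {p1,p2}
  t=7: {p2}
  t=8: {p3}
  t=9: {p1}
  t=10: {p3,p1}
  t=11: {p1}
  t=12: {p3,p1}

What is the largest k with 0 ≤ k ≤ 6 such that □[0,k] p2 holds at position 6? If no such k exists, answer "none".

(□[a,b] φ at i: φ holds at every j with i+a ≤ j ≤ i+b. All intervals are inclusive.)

1

p2 must hold from j=6 onward; find where it first fails.
  j=6: holds
  j=7: holds
  j=8: fails
Holds on [6,7], so largest k = 1.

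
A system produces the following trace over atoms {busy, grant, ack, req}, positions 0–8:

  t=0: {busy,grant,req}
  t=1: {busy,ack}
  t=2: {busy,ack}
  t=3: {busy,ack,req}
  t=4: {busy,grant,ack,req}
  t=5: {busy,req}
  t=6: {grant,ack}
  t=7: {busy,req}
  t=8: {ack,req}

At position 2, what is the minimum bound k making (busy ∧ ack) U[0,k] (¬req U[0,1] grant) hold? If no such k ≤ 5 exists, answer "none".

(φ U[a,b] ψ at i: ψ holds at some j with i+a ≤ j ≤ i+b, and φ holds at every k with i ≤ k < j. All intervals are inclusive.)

Need earliest j ≥ 2 with (¬req U[0,1] grant), and (busy ∧ ack) at every k in [2,j-1].
  j=2: rhs fails.
  j=3: rhs fails.
  j=4: rhs holds; lhs holds on [2,3]. k = 2.

2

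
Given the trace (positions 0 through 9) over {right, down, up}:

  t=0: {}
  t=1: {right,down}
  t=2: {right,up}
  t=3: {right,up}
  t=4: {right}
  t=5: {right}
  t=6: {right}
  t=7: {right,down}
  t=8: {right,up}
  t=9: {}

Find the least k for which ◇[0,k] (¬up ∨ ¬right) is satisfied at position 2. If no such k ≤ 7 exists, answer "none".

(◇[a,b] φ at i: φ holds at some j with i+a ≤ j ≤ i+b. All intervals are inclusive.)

Scan j = 2,3,… for (¬up ∨ ¬right):
  j=2: fails
  j=3: fails
  j=4: holds
First hit at j=4, so smallest k = 4-2 = 2.

2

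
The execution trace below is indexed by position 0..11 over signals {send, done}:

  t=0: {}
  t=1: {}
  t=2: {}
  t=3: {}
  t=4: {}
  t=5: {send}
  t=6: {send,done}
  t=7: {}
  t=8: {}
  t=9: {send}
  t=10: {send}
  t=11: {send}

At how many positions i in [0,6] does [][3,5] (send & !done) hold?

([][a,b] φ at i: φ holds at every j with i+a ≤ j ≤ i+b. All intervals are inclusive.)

1

Evaluate at each i in [0,6]:
  i=0: ✗ (fails at j=3)
  i=1: ✗ (fails at j=4)
  i=2: ✗ (fails at j=6)
  i=3: ✗ (fails at j=6)
  i=4: ✗ (fails at j=7)
  i=5: ✗ (fails at j=8)
  i=6: ✓ (all of [9,11])
Positions where it holds: {6} → 1.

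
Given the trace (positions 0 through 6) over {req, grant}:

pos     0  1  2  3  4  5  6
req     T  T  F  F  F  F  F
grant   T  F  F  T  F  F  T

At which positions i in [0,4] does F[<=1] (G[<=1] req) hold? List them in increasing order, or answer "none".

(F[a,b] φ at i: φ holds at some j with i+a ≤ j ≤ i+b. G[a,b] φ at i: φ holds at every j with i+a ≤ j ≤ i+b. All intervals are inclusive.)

Evaluate at each i in [0,4]:
  i=0: ✓ (witness j=0)
  i=1: ✗ (none in [1,2])
  i=2: ✗ (none in [2,3])
  i=3: ✗ (none in [3,4])
  i=4: ✗ (none in [4,5])

0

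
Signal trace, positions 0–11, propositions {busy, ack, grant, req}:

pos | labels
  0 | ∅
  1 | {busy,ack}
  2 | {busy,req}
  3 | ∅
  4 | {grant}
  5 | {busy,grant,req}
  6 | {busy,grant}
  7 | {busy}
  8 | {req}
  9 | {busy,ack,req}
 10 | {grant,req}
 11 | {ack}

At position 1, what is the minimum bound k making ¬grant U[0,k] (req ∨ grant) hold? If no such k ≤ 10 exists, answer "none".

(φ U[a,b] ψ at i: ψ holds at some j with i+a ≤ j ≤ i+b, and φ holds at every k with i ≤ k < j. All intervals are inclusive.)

Need earliest j ≥ 1 with (req ∨ grant), and ¬grant at every k in [1,j-1].
  j=1: rhs fails.
  j=2: rhs holds; lhs holds on [1,1]. k = 1.

1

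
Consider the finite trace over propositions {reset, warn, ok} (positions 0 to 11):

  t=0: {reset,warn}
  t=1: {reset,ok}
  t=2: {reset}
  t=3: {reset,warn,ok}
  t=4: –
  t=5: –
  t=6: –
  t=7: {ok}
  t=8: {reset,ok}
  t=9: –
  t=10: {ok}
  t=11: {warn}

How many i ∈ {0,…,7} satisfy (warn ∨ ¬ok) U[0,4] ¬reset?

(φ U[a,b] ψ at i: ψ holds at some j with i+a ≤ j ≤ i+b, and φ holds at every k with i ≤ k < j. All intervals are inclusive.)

6

Evaluate at each i in [0,7]:
  i=0: ✗ (lhs fails at k=1 before rhs at j=4)
  i=1: ✗ (lhs fails at k=1 before rhs at j=4)
  i=2: ✓ (rhs at j=4; lhs holds on [2,3])
  i=3: ✓ (rhs at j=4; lhs holds on [3,3])
  i=4: ✓ (rhs at j=4)
  i=5: ✓ (rhs at j=5)
  i=6: ✓ (rhs at j=6)
  i=7: ✓ (rhs at j=7)
Positions where it holds: {2, 3, 4, 5, 6, 7} → 6.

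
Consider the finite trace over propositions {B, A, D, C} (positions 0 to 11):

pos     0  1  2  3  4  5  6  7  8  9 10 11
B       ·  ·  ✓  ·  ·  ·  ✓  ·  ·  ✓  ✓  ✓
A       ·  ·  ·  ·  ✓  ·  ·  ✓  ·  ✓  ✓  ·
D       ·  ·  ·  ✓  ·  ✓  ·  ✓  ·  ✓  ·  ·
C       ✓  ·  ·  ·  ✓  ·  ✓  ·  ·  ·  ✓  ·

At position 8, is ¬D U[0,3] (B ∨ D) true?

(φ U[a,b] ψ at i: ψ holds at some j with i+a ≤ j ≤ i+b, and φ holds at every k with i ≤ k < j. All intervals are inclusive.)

Need some j in [8,11] with (B ∨ D), and ¬D at every k in [8,j-1].
  j=8: (B ∨ D) false.
  j=9: (B ∨ D) holds; ¬D holds at every k in [8,8] → satisfied.

Yes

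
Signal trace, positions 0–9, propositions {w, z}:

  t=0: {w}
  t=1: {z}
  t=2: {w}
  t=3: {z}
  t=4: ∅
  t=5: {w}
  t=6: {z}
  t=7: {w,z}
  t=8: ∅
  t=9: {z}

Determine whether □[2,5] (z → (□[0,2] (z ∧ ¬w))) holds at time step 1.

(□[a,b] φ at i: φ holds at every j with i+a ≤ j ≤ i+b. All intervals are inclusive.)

Does not hold

Check (z → (□[0,2] (z ∧ ¬w))) at every j in [3,6]:
  j=3: antecedent true; consequent fails at 4 → ✗
  j=4: antecedent false → ✓
  j=5: antecedent false → ✓
  j=6: antecedent true; consequent fails at 7 → ✗
Fails at j=3 → formula fails.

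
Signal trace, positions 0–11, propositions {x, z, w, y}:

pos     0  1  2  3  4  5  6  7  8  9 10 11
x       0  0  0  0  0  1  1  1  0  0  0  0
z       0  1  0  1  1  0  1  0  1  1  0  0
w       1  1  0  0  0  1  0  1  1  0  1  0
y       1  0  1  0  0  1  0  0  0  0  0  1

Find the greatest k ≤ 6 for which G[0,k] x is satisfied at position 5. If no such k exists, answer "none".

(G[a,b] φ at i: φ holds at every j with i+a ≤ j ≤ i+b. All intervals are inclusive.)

2

x must hold from j=5 onward; find where it first fails.
  j=5: holds
  j=6: holds
  j=7: holds
  j=8: fails
Holds on [5,7], so largest k = 2.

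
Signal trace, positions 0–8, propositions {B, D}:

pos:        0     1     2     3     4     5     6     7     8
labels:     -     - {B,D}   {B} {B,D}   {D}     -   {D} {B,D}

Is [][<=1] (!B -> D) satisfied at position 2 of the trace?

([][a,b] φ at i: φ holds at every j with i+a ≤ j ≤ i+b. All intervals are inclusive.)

Check (!B -> D) at every j in [2,3]:
  j=2: antecedent false → ✓
  j=3: antecedent false → ✓
All positions satisfy it → formula holds.

Yes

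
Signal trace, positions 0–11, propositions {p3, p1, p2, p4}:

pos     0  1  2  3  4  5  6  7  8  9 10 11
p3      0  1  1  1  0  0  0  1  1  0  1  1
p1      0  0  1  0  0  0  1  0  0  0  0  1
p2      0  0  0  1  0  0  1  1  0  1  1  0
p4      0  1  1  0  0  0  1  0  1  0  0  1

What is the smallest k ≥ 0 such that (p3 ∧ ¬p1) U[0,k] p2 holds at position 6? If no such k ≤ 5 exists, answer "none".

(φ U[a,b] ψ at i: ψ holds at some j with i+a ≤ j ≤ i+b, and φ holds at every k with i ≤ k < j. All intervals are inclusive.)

0

Need earliest j ≥ 6 with p2, and (p3 ∧ ¬p1) at every k in [6,j-1].
  j=6: rhs holds (empty prefix). k = 0.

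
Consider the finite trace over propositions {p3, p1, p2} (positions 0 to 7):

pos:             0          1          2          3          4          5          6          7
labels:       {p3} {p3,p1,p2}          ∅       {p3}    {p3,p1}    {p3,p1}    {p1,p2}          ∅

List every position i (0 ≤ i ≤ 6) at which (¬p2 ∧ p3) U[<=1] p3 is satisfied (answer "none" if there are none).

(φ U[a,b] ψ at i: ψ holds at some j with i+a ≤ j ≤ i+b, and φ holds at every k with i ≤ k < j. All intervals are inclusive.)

Evaluate at each i in [0,6]:
  i=0: ✓ (rhs at j=0)
  i=1: ✓ (rhs at j=1)
  i=2: ✗ (lhs fails at k=2 before rhs at j=3)
  i=3: ✓ (rhs at j=3)
  i=4: ✓ (rhs at j=4)
  i=5: ✓ (rhs at j=5)
  i=6: ✗ (no rhs in [6,7])

0, 1, 3, 4, 5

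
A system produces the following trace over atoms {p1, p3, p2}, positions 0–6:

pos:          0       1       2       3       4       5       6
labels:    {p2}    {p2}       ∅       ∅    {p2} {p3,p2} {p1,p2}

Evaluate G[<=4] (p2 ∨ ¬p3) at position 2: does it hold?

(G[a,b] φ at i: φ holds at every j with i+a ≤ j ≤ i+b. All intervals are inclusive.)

Yes

Check (p2 ∨ ¬p3) at every j in [2,6]:
  j=2: true
  j=3: true
  j=4: true
  j=5: true
  j=6: true
All positions satisfy it → formula holds.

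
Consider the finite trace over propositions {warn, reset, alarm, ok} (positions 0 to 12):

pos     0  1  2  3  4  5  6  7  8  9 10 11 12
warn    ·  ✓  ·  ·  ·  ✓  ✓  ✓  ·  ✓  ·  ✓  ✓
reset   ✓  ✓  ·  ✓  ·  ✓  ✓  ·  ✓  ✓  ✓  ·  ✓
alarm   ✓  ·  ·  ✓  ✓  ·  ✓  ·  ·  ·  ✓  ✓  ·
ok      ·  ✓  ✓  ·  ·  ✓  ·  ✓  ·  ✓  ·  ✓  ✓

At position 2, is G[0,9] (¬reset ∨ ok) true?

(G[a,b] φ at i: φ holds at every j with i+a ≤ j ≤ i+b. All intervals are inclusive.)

Check (¬reset ∨ ok) at every j in [2,11]:
  j=2: true
  j=3: false
  j=4: true
  j=5: true
  j=6: false
  j=7: true
  j=8: false
  j=9: true
  j=10: false
  j=11: true
Fails at j=3 → formula fails.

Does not hold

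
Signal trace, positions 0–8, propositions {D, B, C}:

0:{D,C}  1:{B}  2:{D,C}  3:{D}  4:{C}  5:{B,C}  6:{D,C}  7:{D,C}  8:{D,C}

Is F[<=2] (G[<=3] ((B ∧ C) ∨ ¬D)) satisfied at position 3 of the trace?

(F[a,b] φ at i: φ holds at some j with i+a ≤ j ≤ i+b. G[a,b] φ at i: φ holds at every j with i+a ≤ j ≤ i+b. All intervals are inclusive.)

Does not hold

Check G[<=3] ((B ∧ C) ∨ ¬D) at each j in [3,5]:
  j=3: fails at 3
  j=4: fails at 6
  j=5: fails at 6
No position in the window satisfies it → formula fails.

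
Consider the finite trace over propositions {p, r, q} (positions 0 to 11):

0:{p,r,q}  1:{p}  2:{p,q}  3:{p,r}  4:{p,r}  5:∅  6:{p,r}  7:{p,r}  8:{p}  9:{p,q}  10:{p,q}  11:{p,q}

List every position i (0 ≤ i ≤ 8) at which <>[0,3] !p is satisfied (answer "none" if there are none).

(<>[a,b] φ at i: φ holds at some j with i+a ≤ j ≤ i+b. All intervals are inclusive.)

Evaluate at each i in [0,8]:
  i=0: ✗ (none in [0,3])
  i=1: ✗ (none in [1,4])
  i=2: ✓ (witness j=5)
  i=3: ✓ (witness j=5)
  i=4: ✓ (witness j=5)
  i=5: ✓ (witness j=5)
  i=6: ✗ (none in [6,9])
  i=7: ✗ (none in [7,10])
  i=8: ✗ (none in [8,11])

2, 3, 4, 5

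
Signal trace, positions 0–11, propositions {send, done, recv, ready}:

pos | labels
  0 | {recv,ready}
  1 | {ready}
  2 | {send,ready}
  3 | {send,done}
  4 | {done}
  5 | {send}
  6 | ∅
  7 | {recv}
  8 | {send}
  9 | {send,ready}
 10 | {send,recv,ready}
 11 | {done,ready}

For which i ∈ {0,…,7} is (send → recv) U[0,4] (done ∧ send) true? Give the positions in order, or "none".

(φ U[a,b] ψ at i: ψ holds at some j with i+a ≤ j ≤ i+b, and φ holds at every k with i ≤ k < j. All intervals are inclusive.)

3

Evaluate at each i in [0,7]:
  i=0: ✗ (lhs fails at k=2 before rhs at j=3)
  i=1: ✗ (lhs fails at k=2 before rhs at j=3)
  i=2: ✗ (lhs fails at k=2 before rhs at j=3)
  i=3: ✓ (rhs at j=3)
  i=4: ✗ (no rhs in [4,8])
  i=5: ✗ (no rhs in [5,9])
  i=6: ✗ (no rhs in [6,10])
  i=7: ✗ (no rhs in [7,11])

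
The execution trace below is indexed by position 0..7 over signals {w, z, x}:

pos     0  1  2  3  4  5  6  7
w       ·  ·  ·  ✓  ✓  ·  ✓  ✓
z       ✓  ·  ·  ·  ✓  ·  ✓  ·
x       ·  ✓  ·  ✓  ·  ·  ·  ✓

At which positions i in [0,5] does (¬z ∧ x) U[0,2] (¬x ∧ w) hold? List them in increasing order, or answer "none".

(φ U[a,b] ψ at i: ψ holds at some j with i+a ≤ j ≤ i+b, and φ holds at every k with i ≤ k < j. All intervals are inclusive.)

Evaluate at each i in [0,5]:
  i=0: ✗ (no rhs in [0,2])
  i=1: ✗ (no rhs in [1,3])
  i=2: ✗ (lhs fails at k=2 before rhs at j=4)
  i=3: ✓ (rhs at j=4; lhs holds on [3,3])
  i=4: ✓ (rhs at j=4)
  i=5: ✗ (lhs fails at k=5 before rhs at j=6)

3, 4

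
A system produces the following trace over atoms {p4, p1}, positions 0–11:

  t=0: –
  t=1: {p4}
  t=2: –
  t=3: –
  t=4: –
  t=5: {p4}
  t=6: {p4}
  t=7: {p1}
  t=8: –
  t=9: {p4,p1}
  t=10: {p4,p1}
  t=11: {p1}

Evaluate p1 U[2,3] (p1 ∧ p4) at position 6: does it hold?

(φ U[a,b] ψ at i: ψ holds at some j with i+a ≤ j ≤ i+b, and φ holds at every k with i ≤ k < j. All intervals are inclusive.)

False

Need some j in [8,9] with (p1 ∧ p4), and p1 at every k in [6,j-1].
  j=8: (p1 ∧ p4) false.
  j=9: (p1 ∧ p4) holds, but p1 fails at k=6 → not this j.
No j in the window works → until fails.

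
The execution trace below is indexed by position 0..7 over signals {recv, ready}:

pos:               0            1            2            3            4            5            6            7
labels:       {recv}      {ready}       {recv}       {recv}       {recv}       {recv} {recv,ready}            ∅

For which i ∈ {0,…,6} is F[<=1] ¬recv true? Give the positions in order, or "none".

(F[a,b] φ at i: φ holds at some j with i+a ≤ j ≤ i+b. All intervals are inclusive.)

Evaluate at each i in [0,6]:
  i=0: ✓ (witness j=1)
  i=1: ✓ (witness j=1)
  i=2: ✗ (none in [2,3])
  i=3: ✗ (none in [3,4])
  i=4: ✗ (none in [4,5])
  i=5: ✗ (none in [5,6])
  i=6: ✓ (witness j=7)

0, 1, 6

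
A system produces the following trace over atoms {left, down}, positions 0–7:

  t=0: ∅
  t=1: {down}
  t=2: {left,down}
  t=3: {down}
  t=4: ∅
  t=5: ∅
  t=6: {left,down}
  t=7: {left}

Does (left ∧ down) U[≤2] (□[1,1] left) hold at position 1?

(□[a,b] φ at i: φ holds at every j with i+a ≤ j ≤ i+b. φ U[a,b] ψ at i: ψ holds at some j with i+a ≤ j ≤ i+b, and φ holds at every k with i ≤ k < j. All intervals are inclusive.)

Yes

Need some j in [1,3] with □[1,1] left, and (left ∧ down) at every k in [1,j-1].
  j=1: □[1,1] left holds; no prefix to check → satisfied.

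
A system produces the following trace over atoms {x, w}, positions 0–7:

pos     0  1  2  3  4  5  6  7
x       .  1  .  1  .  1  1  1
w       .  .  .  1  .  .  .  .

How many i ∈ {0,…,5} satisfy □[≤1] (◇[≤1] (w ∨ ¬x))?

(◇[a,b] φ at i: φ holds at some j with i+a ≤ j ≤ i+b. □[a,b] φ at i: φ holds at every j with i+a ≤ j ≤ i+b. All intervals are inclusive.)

4

Evaluate at each i in [0,5]:
  i=0: ✓ (all of [0,1])
  i=1: ✓ (all of [1,2])
  i=2: ✓ (all of [2,3])
  i=3: ✓ (all of [3,4])
  i=4: ✗ (fails at j=5)
  i=5: ✗ (fails at j=5)
Positions where it holds: {0, 1, 2, 3} → 4.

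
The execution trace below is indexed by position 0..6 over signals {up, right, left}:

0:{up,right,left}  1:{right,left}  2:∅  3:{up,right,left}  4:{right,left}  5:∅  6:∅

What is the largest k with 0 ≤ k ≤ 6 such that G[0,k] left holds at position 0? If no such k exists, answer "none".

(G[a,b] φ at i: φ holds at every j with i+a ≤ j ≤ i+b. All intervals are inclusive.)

1

left must hold from j=0 onward; find where it first fails.
  j=0: holds
  j=1: holds
  j=2: fails
Holds on [0,1], so largest k = 1.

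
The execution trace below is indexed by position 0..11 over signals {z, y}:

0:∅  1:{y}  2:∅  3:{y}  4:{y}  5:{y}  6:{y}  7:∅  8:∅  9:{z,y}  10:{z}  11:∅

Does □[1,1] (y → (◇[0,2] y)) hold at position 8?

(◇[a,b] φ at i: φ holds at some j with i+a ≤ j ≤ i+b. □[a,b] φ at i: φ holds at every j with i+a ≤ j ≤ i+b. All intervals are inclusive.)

Check (y → (◇[0,2] y)) at every j in [9,9]:
  j=9: antecedent true; consequent holds (witness at 9) → ✓
All positions satisfy it → formula holds.

Holds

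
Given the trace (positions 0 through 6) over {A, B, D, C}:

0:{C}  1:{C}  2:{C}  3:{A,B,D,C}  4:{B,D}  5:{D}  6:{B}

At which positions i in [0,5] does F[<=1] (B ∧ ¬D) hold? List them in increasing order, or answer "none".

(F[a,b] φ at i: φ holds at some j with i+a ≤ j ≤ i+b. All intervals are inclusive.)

Evaluate at each i in [0,5]:
  i=0: ✗ (none in [0,1])
  i=1: ✗ (none in [1,2])
  i=2: ✗ (none in [2,3])
  i=3: ✗ (none in [3,4])
  i=4: ✗ (none in [4,5])
  i=5: ✓ (witness j=6)

5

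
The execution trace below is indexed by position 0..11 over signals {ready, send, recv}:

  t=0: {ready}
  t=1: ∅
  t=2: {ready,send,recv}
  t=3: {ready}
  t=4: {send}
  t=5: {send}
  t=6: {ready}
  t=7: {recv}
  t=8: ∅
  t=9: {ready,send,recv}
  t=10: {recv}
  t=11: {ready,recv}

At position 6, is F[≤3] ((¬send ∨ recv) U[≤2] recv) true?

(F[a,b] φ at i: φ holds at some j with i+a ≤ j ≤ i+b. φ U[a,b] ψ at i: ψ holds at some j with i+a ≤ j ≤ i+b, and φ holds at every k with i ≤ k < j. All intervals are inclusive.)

Check ((¬send ∨ recv) U[≤2] recv) at each j in [6,9]:
  j=6: holds
  j=7: holds
  j=8: holds
  j=9: holds
Found at j=6 → formula holds.

True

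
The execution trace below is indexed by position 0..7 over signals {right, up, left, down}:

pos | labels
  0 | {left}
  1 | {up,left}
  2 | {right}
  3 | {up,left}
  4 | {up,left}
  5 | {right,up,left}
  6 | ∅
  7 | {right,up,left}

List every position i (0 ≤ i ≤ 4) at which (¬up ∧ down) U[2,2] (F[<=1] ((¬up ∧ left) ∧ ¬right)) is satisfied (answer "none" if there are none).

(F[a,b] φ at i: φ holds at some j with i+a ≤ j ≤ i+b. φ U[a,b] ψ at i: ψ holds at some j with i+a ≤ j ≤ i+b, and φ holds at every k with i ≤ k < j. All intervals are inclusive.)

Evaluate at each i in [0,4]:
  i=0: ✗ (no rhs in [2,2])
  i=1: ✗ (no rhs in [3,3])
  i=2: ✗ (no rhs in [4,4])
  i=3: ✗ (no rhs in [5,5])
  i=4: ✗ (no rhs in [6,6])

none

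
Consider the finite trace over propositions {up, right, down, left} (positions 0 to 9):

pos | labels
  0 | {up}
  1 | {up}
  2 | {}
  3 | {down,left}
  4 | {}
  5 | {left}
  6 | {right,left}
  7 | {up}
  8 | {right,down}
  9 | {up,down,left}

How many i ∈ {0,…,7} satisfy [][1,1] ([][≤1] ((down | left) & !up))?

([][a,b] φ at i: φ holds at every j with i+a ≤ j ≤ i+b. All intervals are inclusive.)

1

Evaluate at each i in [0,7]:
  i=0: ✗ (fails at j=1)
  i=1: ✗ (fails at j=2)
  i=2: ✗ (fails at j=3)
  i=3: ✗ (fails at j=4)
  i=4: ✓ (all of [5,5])
  i=5: ✗ (fails at j=6)
  i=6: ✗ (fails at j=7)
  i=7: ✗ (fails at j=8)
Positions where it holds: {4} → 1.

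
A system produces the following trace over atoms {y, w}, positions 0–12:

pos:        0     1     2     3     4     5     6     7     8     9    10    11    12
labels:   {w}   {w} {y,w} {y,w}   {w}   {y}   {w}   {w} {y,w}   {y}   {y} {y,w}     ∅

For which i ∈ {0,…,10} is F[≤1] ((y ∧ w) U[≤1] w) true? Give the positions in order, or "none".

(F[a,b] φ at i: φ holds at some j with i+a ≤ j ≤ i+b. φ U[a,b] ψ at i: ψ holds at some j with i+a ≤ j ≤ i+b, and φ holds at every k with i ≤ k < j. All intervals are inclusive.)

Evaluate at each i in [0,10]:
  i=0: ✓ (witness j=0)
  i=1: ✓ (witness j=1)
  i=2: ✓ (witness j=2)
  i=3: ✓ (witness j=3)
  i=4: ✓ (witness j=4)
  i=5: ✓ (witness j=6)
  i=6: ✓ (witness j=6)
  i=7: ✓ (witness j=7)
  i=8: ✓ (witness j=8)
  i=9: ✗ (none in [9,10])
  i=10: ✓ (witness j=11)

0, 1, 2, 3, 4, 5, 6, 7, 8, 10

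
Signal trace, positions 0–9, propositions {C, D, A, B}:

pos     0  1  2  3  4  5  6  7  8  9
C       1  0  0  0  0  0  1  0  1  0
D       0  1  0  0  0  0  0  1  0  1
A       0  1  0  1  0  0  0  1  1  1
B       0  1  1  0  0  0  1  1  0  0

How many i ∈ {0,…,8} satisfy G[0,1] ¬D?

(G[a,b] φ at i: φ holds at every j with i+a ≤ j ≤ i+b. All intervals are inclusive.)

Evaluate at each i in [0,8]:
  i=0: ✗ (fails at j=1)
  i=1: ✗ (fails at j=1)
  i=2: ✓ (all of [2,3])
  i=3: ✓ (all of [3,4])
  i=4: ✓ (all of [4,5])
  i=5: ✓ (all of [5,6])
  i=6: ✗ (fails at j=7)
  i=7: ✗ (fails at j=7)
  i=8: ✗ (fails at j=9)
Positions where it holds: {2, 3, 4, 5} → 4.

4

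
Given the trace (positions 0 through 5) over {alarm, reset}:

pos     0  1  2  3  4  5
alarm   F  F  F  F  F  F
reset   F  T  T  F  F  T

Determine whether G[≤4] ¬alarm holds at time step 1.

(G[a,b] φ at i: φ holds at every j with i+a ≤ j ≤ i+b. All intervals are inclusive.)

Check ¬alarm at every j in [1,5]:
  j=1: true
  j=2: true
  j=3: true
  j=4: true
  j=5: true
All positions satisfy it → formula holds.

Yes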